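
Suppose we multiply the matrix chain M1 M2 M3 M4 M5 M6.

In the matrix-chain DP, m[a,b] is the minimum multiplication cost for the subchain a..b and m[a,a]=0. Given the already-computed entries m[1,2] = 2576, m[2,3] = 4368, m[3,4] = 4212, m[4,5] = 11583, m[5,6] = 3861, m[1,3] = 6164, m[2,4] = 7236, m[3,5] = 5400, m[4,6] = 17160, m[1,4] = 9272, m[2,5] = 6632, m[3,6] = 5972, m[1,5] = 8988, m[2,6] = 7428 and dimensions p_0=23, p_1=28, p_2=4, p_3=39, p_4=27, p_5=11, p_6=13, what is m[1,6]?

9744

m[1,6] = min over k∈[1,5] of m[1,k]+m[k+1,6]+p_{0}·p_k·p_{6}.
k=1: 0 + 7428 + 23·28·13 = 15800; k=2: 2576 + 5972 + 23·4·13 = 9744; k=3: 6164 + 17160 + 23·39·13 = 34985; k=4: 9272 + 3861 + 23·27·13 = 21206; k=5: 8988 + 0 + 23·11·13 = 12277.
Minimum: 9744 at k=2.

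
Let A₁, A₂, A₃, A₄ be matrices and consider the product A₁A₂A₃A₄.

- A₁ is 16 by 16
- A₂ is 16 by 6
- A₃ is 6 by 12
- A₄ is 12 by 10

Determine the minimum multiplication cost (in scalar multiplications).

3216

Adjacent pairs: A₁A₂ = 16·16·6 = 1536; A₂A₃ = 16·6·12 = 1152; A₃A₄ = 6·12·10 = 720.
Length 3: A₁..A₃: k=1: 0+1152+16·16·12=4224; k=2: 1536+0+16·6·12=2688 → min 2688 | A₂..A₄: k=2: 0+720+16·6·10=1680; k=3: 1152+0+16·12·10=3072 → min 1680.
Length 4: A₁..A₄: k=1: 0+1680+16·16·10=4240; k=2: 1536+720+16·6·10=3216; k=3: 2688+0+16·12·10=4608 → min 3216.
Optimal order: ((A₁A₂)(A₃A₄)) with cost 3216.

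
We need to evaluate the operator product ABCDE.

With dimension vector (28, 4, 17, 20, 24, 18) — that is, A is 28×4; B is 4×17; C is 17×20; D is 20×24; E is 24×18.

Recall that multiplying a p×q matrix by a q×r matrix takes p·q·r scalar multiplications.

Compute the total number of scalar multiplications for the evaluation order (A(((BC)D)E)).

(BC): 4×17 by 17×20 → 4×20, cost 4·17·20 = 1360
((BC)D): 4×20 by 20×24 → 4×24, cost 4·20·24 = 1920; cumulative 3280
(((BC)D)E): 4×24 by 24×18 → 4×18, cost 4·24·18 = 1728; cumulative 5008
(A(((BC)D)E)): 28×4 by 4×18 → 28×18, cost 28·4·18 = 2016; cumulative 7024
Total: 7024 scalar multiplications.

7024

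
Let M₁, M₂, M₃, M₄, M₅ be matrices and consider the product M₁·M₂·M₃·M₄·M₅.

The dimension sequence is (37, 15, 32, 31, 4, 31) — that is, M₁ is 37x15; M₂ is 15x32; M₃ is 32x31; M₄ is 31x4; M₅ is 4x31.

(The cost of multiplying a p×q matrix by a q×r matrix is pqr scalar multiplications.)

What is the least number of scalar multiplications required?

12696

Adjacent pairs: M₁M₂ = 37·15·32 = 17760; M₂M₃ = 15·32·31 = 14880; M₃M₄ = 32·31·4 = 3968; M₄M₅ = 31·4·31 = 3844.
Length 3: M₁..M₃: k=1: 0+14880+37·15·31=32085; k=2: 17760+0+37·32·31=54464 → min 32085 | M₂..M₄: k=2: 0+3968+15·32·4=5888; k=3: 14880+0+15·31·4=16740 → min 5888 | M₃..M₅: k=3: 0+3844+32·31·31=34596; k=4: 3968+0+32·4·31=7936 → min 7936.
Length 4: M₁..M₄: k=1: 0+5888+37·15·4=8108; k=2: 17760+3968+37·32·4=26464; k=3: 32085+0+37·31·4=36673 → min 8108 | M₂..M₅: k=2: 0+7936+15·32·31=22816; k=3: 14880+3844+15·31·31=33139; k=4: 5888+0+15·4·31=7748 → min 7748.
Length 5: M₁..M₅: k=1: 0+7748+37·15·31=24953; k=2: 17760+7936+37·32·31=62400; k=3: 32085+3844+37·31·31=71486; k=4: 8108+0+37·4·31=12696 → min 12696.
Optimal order: ((M₁·(M₂·(M₃·M₄)))·M₅) with cost 12696.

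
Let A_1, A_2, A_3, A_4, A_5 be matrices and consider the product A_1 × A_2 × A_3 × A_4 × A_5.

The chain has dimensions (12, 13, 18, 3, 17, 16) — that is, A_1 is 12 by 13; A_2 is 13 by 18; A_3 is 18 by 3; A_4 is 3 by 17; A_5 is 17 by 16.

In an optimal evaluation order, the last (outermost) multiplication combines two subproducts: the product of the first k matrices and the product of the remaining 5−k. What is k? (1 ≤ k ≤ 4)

Adjacent pairs: A_1A_2 = 12·13·18 = 2808; A_2A_3 = 13·18·3 = 702; A_3A_4 = 18·3·17 = 918; A_4A_5 = 3·17·16 = 816.
Length 3: A_1..A_3: k=1: 0+702+12·13·3=1170; k=2: 2808+0+12·18·3=3456 → min 1170 | A_2..A_4: k=2: 0+918+13·18·17=4896; k=3: 702+0+13·3·17=1365 → min 1365 | A_3..A_5: k=3: 0+816+18·3·16=1680; k=4: 918+0+18·17·16=5814 → min 1680.
Length 4: A_1..A_4: k=1: 0+1365+12·13·17=4017; k=2: 2808+918+12·18·17=7398; k=3: 1170+0+12·3·17=1782 → min 1782 | A_2..A_5: k=2: 0+1680+13·18·16=5424; k=3: 702+816+13·3·16=2142; k=4: 1365+0+13·17·16=4901 → min 2142.
Top-level splits: k=1: (A_1..A_1)·(A_2..A_5) → 0+2142+12·13·16 = 4638; k=2: (A_1..A_2)·(A_3..A_5) → 2808+1680+12·18·16 = 7944; k=3: (A_1..A_3)·(A_4..A_5) → 1170+816+12·3·16 = 2562; k=4: (A_1..A_4)·(A_5..A_5) → 1782+0+12·17·16 = 5046.
Best split is after A_3, i.e. k = 3.

3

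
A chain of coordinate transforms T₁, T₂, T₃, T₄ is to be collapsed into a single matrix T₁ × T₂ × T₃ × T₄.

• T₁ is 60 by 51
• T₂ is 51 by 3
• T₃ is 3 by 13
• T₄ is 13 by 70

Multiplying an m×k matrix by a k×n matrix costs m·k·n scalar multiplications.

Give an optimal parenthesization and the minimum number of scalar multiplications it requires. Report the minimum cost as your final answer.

24510

Adjacent pairs: T₁T₂ = 60·51·3 = 9180; T₂T₃ = 51·3·13 = 1989; T₃T₄ = 3·13·70 = 2730.
Length 3: T₁..T₃: k=1: 0+1989+60·51·13=41769; k=2: 9180+0+60·3·13=11520 → min 11520 | T₂..T₄: k=2: 0+2730+51·3·70=13440; k=3: 1989+0+51·13·70=48399 → min 13440.
Length 4: T₁..T₄: k=1: 0+13440+60·51·70=227640; k=2: 9180+2730+60·3·70=24510; k=3: 11520+0+60·13·70=66120 → min 24510.
Optimal parenthesization: ((T₁ × T₂) × (T₃ × T₄)) with cost 24510.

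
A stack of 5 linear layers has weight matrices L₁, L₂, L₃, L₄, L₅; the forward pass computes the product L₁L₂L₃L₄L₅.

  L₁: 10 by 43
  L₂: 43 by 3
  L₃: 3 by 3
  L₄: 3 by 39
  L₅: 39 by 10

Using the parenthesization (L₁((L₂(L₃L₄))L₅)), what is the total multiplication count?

(L₃L₄): 3×3 by 3×39 → 3×39, cost 3·3·39 = 351
(L₂(L₃L₄)): 43×3 by 3×39 → 43×39, cost 43·3·39 = 5031; cumulative 5382
((L₂(L₃L₄))L₅): 43×39 by 39×10 → 43×10, cost 43·39·10 = 16770; cumulative 22152
(L₁((L₂(L₃L₄))L₅)): 10×43 by 43×10 → 10×10, cost 10·43·10 = 4300; cumulative 26452
Total: 26452 scalar multiplications.

26452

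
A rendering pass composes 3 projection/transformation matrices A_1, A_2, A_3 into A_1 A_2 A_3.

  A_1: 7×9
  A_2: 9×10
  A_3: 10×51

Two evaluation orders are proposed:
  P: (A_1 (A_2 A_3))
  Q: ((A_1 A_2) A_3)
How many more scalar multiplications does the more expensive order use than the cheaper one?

3603

Order P = (A_1 (A_2 A_3)): (A_2 A_3): 9×10 by 10×51 → 9×51, cost 9·10·51 = 4590; (A_1 (A_2 A_3)): 7×9 by 9×51 → 7×51, cost 7·9·51 = 3213; cumulative 7803. Total 7803.
Order Q = ((A_1 A_2) A_3): (A_1 A_2): 7×9 by 9×10 → 7×10, cost 7·9·10 = 630; ((A_1 A_2) A_3): 7×10 by 10×51 → 7×51, cost 7·10·51 = 3570; cumulative 4200. Total 4200.
Difference: |7803 − 4200| = 3603.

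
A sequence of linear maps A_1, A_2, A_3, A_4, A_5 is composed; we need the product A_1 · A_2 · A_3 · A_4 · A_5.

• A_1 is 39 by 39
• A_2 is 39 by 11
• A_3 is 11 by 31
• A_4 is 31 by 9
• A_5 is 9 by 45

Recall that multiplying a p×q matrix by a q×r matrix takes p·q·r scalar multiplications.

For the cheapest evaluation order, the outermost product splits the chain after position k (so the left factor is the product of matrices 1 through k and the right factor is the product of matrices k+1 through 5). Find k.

4

Adjacent pairs: A_1A_2 = 39·39·11 = 16731; A_2A_3 = 39·11·31 = 13299; A_3A_4 = 11·31·9 = 3069; A_4A_5 = 31·9·45 = 12555.
Length 3: A_1..A_3: k=1: 0+13299+39·39·31=60450; k=2: 16731+0+39·11·31=30030 → min 30030 | A_2..A_4: k=2: 0+3069+39·11·9=6930; k=3: 13299+0+39·31·9=24180 → min 6930 | A_3..A_5: k=3: 0+12555+11·31·45=27900; k=4: 3069+0+11·9·45=7524 → min 7524.
Length 4: A_1..A_4: k=1: 0+6930+39·39·9=20619; k=2: 16731+3069+39·11·9=23661; k=3: 30030+0+39·31·9=40911 → min 20619 | A_2..A_5: k=2: 0+7524+39·11·45=26829; k=3: 13299+12555+39·31·45=80259; k=4: 6930+0+39·9·45=22725 → min 22725.
Top-level splits: k=1: (A_1..A_1)·(A_2..A_5) → 0+22725+39·39·45 = 91170; k=2: (A_1..A_2)·(A_3..A_5) → 16731+7524+39·11·45 = 43560; k=3: (A_1..A_3)·(A_4..A_5) → 30030+12555+39·31·45 = 96990; k=4: (A_1..A_4)·(A_5..A_5) → 20619+0+39·9·45 = 36414.
Best split is after A_4, i.e. k = 4.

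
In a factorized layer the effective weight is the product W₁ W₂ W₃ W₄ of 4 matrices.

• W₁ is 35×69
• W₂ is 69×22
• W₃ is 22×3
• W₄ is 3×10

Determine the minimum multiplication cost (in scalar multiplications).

12849

Adjacent pairs: W₁W₂ = 35·69·22 = 53130; W₂W₃ = 69·22·3 = 4554; W₃W₄ = 22·3·10 = 660.
Length 3: W₁..W₃: k=1: 0+4554+35·69·3=11799; k=2: 53130+0+35·22·3=55440 → min 11799 | W₂..W₄: k=2: 0+660+69·22·10=15840; k=3: 4554+0+69·3·10=6624 → min 6624.
Length 4: W₁..W₄: k=1: 0+6624+35·69·10=30774; k=2: 53130+660+35·22·10=61490; k=3: 11799+0+35·3·10=12849 → min 12849.
Optimal order: ((W₁ (W₂ W₃)) W₄) with cost 12849.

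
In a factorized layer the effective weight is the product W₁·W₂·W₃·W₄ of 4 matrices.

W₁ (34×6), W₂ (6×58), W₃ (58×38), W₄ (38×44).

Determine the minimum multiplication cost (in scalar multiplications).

Adjacent pairs: W₁W₂ = 34·6·58 = 11832; W₂W₃ = 6·58·38 = 13224; W₃W₄ = 58·38·44 = 96976.
Length 3: W₁..W₃: k=1: 0+13224+34·6·38=20976; k=2: 11832+0+34·58·38=86768 → min 20976 | W₂..W₄: k=2: 0+96976+6·58·44=112288; k=3: 13224+0+6·38·44=23256 → min 23256.
Length 4: W₁..W₄: k=1: 0+23256+34·6·44=32232; k=2: 11832+96976+34·58·44=195576; k=3: 20976+0+34·38·44=77824 → min 32232.
Optimal order: (W₁·((W₂·W₃)·W₄)) with cost 32232.

32232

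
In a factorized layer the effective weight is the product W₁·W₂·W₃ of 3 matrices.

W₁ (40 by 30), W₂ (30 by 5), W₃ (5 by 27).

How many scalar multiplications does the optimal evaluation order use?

11400

Order (W₁·(W₂·W₃)): (W₂·W₃): 30×5 by 5×27 → 30×27, cost 30·5·27 = 4050; (W₁·(W₂·W₃)): 40×30 by 30×27 → 40×27, cost 40·30·27 = 32400; cumulative 36450. Total 36450.
Order ((W₁·W₂)·W₃): (W₁·W₂): 40×30 by 30×5 → 40×5, cost 40·30·5 = 6000; ((W₁·W₂)·W₃): 40×5 by 5×27 → 40×27, cost 40·5·27 = 5400; cumulative 11400. Total 11400.
Minimum: 11400.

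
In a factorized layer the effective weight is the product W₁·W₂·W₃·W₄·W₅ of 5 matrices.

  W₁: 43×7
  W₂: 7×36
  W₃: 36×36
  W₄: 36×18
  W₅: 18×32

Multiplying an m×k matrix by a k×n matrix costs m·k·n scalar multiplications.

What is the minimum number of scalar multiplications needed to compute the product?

27272

Adjacent pairs: W₁W₂ = 43·7·36 = 10836; W₂W₃ = 7·36·36 = 9072; W₃W₄ = 36·36·18 = 23328; W₄W₅ = 36·18·32 = 20736.
Length 3: W₁..W₃: k=1: 0+9072+43·7·36=19908; k=2: 10836+0+43·36·36=66564 → min 19908 | W₂..W₄: k=2: 0+23328+7·36·18=27864; k=3: 9072+0+7·36·18=13608 → min 13608 | W₃..W₅: k=3: 0+20736+36·36·32=62208; k=4: 23328+0+36·18·32=44064 → min 44064.
Length 4: W₁..W₄: k=1: 0+13608+43·7·18=19026; k=2: 10836+23328+43·36·18=62028; k=3: 19908+0+43·36·18=47772 → min 19026 | W₂..W₅: k=2: 0+44064+7·36·32=52128; k=3: 9072+20736+7·36·32=37872; k=4: 13608+0+7·18·32=17640 → min 17640.
Length 5: W₁..W₅: k=1: 0+17640+43·7·32=27272; k=2: 10836+44064+43·36·32=104436; k=3: 19908+20736+43·36·32=90180; k=4: 19026+0+43·18·32=43794 → min 27272.
Optimal order: (W₁·(((W₂·W₃)·W₄)·W₅)) with cost 27272.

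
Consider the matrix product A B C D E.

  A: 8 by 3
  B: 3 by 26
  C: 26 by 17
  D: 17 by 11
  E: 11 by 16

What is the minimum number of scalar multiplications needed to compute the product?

Adjacent pairs: AB = 8·3·26 = 624; BC = 3·26·17 = 1326; CD = 26·17·11 = 4862; DE = 17·11·16 = 2992.
Length 3: A..C: k=1: 0+1326+8·3·17=1734; k=2: 624+0+8·26·17=4160 → min 1734 | B..D: k=2: 0+4862+3·26·11=5720; k=3: 1326+0+3·17·11=1887 → min 1887 | C..E: k=3: 0+2992+26·17·16=10064; k=4: 4862+0+26·11·16=9438 → min 9438.
Length 4: A..D: k=1: 0+1887+8·3·11=2151; k=2: 624+4862+8·26·11=7774; k=3: 1734+0+8·17·11=3230 → min 2151 | B..E: k=2: 0+9438+3·26·16=10686; k=3: 1326+2992+3·17·16=5134; k=4: 1887+0+3·11·16=2415 → min 2415.
Length 5: A..E: k=1: 0+2415+8·3·16=2799; k=2: 624+9438+8·26·16=13390; k=3: 1734+2992+8·17·16=6902; k=4: 2151+0+8·11·16=3559 → min 2799.
Optimal order: (A (((B C) D) E)) with cost 2799.

2799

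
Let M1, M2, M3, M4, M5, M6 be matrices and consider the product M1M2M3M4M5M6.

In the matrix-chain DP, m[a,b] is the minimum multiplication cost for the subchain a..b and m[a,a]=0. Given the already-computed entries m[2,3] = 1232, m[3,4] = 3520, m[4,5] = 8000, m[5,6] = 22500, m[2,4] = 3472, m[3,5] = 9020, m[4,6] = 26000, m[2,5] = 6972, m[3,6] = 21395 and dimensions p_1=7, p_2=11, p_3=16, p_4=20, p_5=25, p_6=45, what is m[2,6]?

m[2,6] = min over k∈[2,5] of m[2,k]+m[k+1,6]+p_{1}·p_k·p_{6}.
k=2: 0 + 21395 + 7·11·45 = 24860; k=3: 1232 + 26000 + 7·16·45 = 32272; k=4: 3472 + 22500 + 7·20·45 = 32272; k=5: 6972 + 0 + 7·25·45 = 14847.
Minimum: 14847 at k=5.

14847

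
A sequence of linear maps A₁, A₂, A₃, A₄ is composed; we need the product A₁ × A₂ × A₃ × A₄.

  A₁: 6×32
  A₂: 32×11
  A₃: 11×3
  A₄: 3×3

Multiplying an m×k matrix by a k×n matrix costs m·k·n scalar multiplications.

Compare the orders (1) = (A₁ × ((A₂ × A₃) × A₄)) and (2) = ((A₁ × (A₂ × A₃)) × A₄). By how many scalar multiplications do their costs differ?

Order (1) = (A₁ × ((A₂ × A₃) × A₄)): (A₂ × A₃): 32×11 by 11×3 → 32×3, cost 32·11·3 = 1056; ((A₂ × A₃) × A₄): 32×3 by 3×3 → 32×3, cost 32·3·3 = 288; cumulative 1344; (A₁ × ((A₂ × A₃) × A₄)): 6×32 by 32×3 → 6×3, cost 6·32·3 = 576; cumulative 1920. Total 1920.
Order (2) = ((A₁ × (A₂ × A₃)) × A₄): (A₂ × A₃): 32×11 by 11×3 → 32×3, cost 32·11·3 = 1056; (A₁ × (A₂ × A₃)): 6×32 by 32×3 → 6×3, cost 6·32·3 = 576; cumulative 1632; ((A₁ × (A₂ × A₃)) × A₄): 6×3 by 3×3 → 6×3, cost 6·3·3 = 54; cumulative 1686. Total 1686.
Difference: |1920 − 1686| = 234.

234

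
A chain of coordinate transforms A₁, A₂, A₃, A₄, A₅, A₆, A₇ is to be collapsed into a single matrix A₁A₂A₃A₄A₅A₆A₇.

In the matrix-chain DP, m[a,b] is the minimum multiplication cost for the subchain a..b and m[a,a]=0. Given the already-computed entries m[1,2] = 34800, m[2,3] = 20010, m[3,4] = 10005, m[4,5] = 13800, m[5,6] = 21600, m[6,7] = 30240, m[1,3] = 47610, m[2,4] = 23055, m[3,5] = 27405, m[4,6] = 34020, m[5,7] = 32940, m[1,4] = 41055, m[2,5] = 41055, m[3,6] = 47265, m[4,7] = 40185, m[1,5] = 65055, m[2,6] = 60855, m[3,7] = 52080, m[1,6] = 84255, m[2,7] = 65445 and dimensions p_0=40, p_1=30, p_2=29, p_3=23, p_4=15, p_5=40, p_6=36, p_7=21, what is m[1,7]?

m[1,7] = min over k∈[1,6] of m[1,k]+m[k+1,7]+p_{0}·p_k·p_{7}.
k=1: 0 + 65445 + 40·30·21 = 90645; k=2: 34800 + 52080 + 40·29·21 = 111240; k=3: 47610 + 40185 + 40·23·21 = 107115; k=4: 41055 + 32940 + 40·15·21 = 86595; k=5: 65055 + 30240 + 40·40·21 = 128895; k=6: 84255 + 0 + 40·36·21 = 114495.
Minimum: 86595 at k=4.

86595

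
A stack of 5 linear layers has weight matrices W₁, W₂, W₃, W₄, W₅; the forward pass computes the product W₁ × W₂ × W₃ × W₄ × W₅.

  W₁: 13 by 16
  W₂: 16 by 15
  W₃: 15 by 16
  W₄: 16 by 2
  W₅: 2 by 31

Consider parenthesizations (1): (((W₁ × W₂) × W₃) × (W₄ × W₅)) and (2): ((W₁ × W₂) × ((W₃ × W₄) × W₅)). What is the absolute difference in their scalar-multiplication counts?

3105

Order (1) = (((W₁ × W₂) × W₃) × (W₄ × W₅)): (W₁ × W₂): 13×16 by 16×15 → 13×15, cost 13·16·15 = 3120; ((W₁ × W₂) × W₃): 13×15 by 15×16 → 13×16, cost 13·15·16 = 3120; cumulative 6240; (W₄ × W₅): 16×2 by 2×31 → 16×31, cost 16·2·31 = 992; (((W₁ × W₂) × W₃) × (W₄ × W₅)): 13×16 by 16×31 → 13×31, cost 13·16·31 = 6448; cumulative 13680. Total 13680.
Order (2) = ((W₁ × W₂) × ((W₃ × W₄) × W₅)): (W₁ × W₂): 13×16 by 16×15 → 13×15, cost 13·16·15 = 3120; (W₃ × W₄): 15×16 by 16×2 → 15×2, cost 15·16·2 = 480; ((W₃ × W₄) × W₅): 15×2 by 2×31 → 15×31, cost 15·2·31 = 930; cumulative 1410; ((W₁ × W₂) × ((W₃ × W₄) × W₅)): 13×15 by 15×31 → 13×31, cost 13·15·31 = 6045; cumulative 10575. Total 10575.
Difference: |13680 − 10575| = 3105.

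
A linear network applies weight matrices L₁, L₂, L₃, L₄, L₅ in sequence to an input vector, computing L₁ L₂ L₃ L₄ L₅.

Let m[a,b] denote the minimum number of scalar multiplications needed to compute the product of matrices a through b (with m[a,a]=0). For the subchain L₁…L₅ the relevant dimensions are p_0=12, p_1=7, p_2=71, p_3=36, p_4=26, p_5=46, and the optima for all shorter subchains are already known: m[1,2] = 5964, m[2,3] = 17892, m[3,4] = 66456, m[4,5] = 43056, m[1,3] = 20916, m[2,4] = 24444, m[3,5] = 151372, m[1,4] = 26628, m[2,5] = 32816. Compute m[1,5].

36680

m[1,5] = min over k∈[1,4] of m[1,k]+m[k+1,5]+p_{0}·p_k·p_{5}.
k=1: 0 + 32816 + 12·7·46 = 36680; k=2: 5964 + 151372 + 12·71·46 = 196528; k=3: 20916 + 43056 + 12·36·46 = 83844; k=4: 26628 + 0 + 12·26·46 = 40980.
Minimum: 36680 at k=1.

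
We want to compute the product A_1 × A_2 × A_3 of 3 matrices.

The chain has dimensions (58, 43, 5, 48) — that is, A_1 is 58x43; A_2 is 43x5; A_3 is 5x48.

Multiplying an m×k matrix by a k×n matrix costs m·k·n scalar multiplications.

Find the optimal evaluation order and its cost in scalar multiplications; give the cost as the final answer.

(A_1 × (A_2 × A_3)): cost 130032.
((A_1 × A_2) × A_3): cost 26390.
Optimal: ((A_1 × A_2) × A_3) with cost 26390.

26390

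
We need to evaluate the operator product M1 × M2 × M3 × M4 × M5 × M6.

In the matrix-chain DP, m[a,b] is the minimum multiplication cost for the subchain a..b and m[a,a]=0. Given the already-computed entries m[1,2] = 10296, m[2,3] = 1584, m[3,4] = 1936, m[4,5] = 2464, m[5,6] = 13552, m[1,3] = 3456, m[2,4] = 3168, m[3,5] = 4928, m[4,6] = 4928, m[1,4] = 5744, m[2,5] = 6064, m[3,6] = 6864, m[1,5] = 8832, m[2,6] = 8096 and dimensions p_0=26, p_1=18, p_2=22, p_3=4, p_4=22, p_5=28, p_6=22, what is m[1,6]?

m[1,6] = min over k∈[1,5] of m[1,k]+m[k+1,6]+p_{0}·p_k·p_{6}.
k=1: 0 + 8096 + 26·18·22 = 18392; k=2: 10296 + 6864 + 26·22·22 = 29744; k=3: 3456 + 4928 + 26·4·22 = 10672; k=4: 5744 + 13552 + 26·22·22 = 31880; k=5: 8832 + 0 + 26·28·22 = 24848.
Minimum: 10672 at k=3.

10672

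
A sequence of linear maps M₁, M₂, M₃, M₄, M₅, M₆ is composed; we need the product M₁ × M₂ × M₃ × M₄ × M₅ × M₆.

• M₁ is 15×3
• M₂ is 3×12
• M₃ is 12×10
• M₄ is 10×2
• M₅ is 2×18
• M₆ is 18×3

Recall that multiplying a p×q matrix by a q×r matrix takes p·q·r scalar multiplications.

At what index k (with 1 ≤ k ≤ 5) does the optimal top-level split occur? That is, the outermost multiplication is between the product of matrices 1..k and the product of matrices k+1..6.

Adjacent pairs: M₁M₂ = 15·3·12 = 540; M₂M₃ = 3·12·10 = 360; M₃M₄ = 12·10·2 = 240; M₄M₅ = 10·2·18 = 360; M₅M₆ = 2·18·3 = 108.
Length 3: M₁..M₃: k=1: 0+360+15·3·10=810; k=2: 540+0+15·12·10=2340 → min 810 | M₂..M₄: k=2: 0+240+3·12·2=312; k=3: 360+0+3·10·2=420 → min 312 | M₃..M₅: k=3: 0+360+12·10·18=2520; k=4: 240+0+12·2·18=672 → min 672 | M₄..M₆: k=4: 0+108+10·2·3=168; k=5: 360+0+10·18·3=900 → min 168.
Length 4: M₁..M₄: k=1: 0+312+15·3·2=402; k=2: 540+240+15·12·2=1140; k=3: 810+0+15·10·2=1110 → min 402 | M₂..M₅: k=2: 0+672+3·12·18=1320; k=3: 360+360+3·10·18=1260; k=4: 312+0+3·2·18=420 → min 420 | M₃..M₆: k=3: 0+168+12·10·3=528; k=4: 240+108+12·2·3=420; k=5: 672+0+12·18·3=1320 → min 420.
Length 5: M₁..M₅: k=1: 0+420+15·3·18=1230; k=2: 540+672+15·12·18=4452; k=3: 810+360+15·10·18=3870; k=4: 402+0+15·2·18=942 → min 942 | M₂..M₆: k=2: 0+420+3·12·3=528; k=3: 360+168+3·10·3=618; k=4: 312+108+3·2·3=438; k=5: 420+0+3·18·3=582 → min 438.
Top-level splits: k=1: (M₁..M₁)·(M₂..M₆) → 0+438+15·3·3 = 573; k=2: (M₁..M₂)·(M₃..M₆) → 540+420+15·12·3 = 1500; k=3: (M₁..M₃)·(M₄..M₆) → 810+168+15·10·3 = 1428; k=4: (M₁..M₄)·(M₅..M₆) → 402+108+15·2·3 = 600; k=5: (M₁..M₅)·(M₆..M₆) → 942+0+15·18·3 = 1752.
Best split is after M₁, i.e. k = 1.

1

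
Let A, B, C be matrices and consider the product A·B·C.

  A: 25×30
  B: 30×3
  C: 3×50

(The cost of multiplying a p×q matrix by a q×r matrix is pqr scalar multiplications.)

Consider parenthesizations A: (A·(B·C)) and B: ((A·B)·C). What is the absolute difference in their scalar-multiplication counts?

36000

Order A = (A·(B·C)): (B·C): 30×3 by 3×50 → 30×50, cost 30·3·50 = 4500; (A·(B·C)): 25×30 by 30×50 → 25×50, cost 25·30·50 = 37500; cumulative 42000. Total 42000.
Order B = ((A·B)·C): (A·B): 25×30 by 30×3 → 25×3, cost 25·30·3 = 2250; ((A·B)·C): 25×3 by 3×50 → 25×50, cost 25·3·50 = 3750; cumulative 6000. Total 6000.
Difference: |42000 − 6000| = 36000.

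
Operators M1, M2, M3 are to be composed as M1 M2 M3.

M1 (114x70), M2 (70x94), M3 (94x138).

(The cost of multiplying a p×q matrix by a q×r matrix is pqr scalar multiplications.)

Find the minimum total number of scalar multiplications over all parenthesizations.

2009280

Order (M1 (M2 M3)): (M2 M3): 70×94 by 94×138 → 70×138, cost 70·94·138 = 908040; (M1 (M2 M3)): 114×70 by 70×138 → 114×138, cost 114·70·138 = 1101240; cumulative 2009280. Total 2009280.
Order ((M1 M2) M3): (M1 M2): 114×70 by 70×94 → 114×94, cost 114·70·94 = 750120; ((M1 M2) M3): 114×94 by 94×138 → 114×138, cost 114·94·138 = 1478808; cumulative 2228928. Total 2228928.
Minimum: 2009280.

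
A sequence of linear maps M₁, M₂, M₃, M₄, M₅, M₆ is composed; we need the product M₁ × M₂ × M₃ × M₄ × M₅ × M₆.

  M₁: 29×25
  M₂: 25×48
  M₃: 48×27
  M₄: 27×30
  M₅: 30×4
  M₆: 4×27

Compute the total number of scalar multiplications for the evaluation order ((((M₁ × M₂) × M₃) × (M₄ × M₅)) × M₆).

81888

(M₁ × M₂): 29×25 by 25×48 → 29×48, cost 29·25·48 = 34800
((M₁ × M₂) × M₃): 29×48 by 48×27 → 29×27, cost 29·48·27 = 37584; cumulative 72384
(M₄ × M₅): 27×30 by 30×4 → 27×4, cost 27·30·4 = 3240
(((M₁ × M₂) × M₃) × (M₄ × M₅)): 29×27 by 27×4 → 29×4, cost 29·27·4 = 3132; cumulative 78756
((((M₁ × M₂) × M₃) × (M₄ × M₅)) × M₆): 29×4 by 4×27 → 29×27, cost 29·4·27 = 3132; cumulative 81888
Total: 81888 scalar multiplications.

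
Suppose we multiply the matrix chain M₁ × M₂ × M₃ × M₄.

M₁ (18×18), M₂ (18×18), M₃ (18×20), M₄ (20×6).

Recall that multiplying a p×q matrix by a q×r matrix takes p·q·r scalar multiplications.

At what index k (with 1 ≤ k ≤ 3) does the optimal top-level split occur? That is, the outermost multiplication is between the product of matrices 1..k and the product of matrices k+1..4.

1

Adjacent pairs: M₁M₂ = 18·18·18 = 5832; M₂M₃ = 18·18·20 = 6480; M₃M₄ = 18·20·6 = 2160.
Length 3: M₁..M₃: k=1: 0+6480+18·18·20=12960; k=2: 5832+0+18·18·20=12312 → min 12312 | M₂..M₄: k=2: 0+2160+18·18·6=4104; k=3: 6480+0+18·20·6=8640 → min 4104.
Top-level splits: k=1: (M₁..M₁)·(M₂..M₄) → 0+4104+18·18·6 = 6048; k=2: (M₁..M₂)·(M₃..M₄) → 5832+2160+18·18·6 = 9936; k=3: (M₁..M₃)·(M₄..M₄) → 12312+0+18·20·6 = 14472.
Best split is after M₁, i.e. k = 1.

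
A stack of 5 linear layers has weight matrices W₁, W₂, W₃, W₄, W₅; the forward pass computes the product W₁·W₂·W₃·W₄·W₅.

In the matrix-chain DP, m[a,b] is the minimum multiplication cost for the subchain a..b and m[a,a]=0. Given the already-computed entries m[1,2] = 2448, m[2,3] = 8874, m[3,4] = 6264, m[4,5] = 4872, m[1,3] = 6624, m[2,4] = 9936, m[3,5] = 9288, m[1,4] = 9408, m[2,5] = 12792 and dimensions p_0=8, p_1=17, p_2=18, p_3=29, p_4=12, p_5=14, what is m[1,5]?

m[1,5] = min over k∈[1,4] of m[1,k]+m[k+1,5]+p_{0}·p_k·p_{5}.
k=1: 0 + 12792 + 8·17·14 = 14696; k=2: 2448 + 9288 + 8·18·14 = 13752; k=3: 6624 + 4872 + 8·29·14 = 14744; k=4: 9408 + 0 + 8·12·14 = 10752.
Minimum: 10752 at k=4.

10752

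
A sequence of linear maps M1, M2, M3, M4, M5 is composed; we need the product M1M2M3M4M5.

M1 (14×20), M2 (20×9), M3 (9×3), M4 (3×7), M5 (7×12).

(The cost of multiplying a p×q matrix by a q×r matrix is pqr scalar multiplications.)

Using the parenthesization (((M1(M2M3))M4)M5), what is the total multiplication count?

2850

(M2M3): 20×9 by 9×3 → 20×3, cost 20·9·3 = 540
(M1(M2M3)): 14×20 by 20×3 → 14×3, cost 14·20·3 = 840; cumulative 1380
((M1(M2M3))M4): 14×3 by 3×7 → 14×7, cost 14·3·7 = 294; cumulative 1674
(((M1(M2M3))M4)M5): 14×7 by 7×12 → 14×12, cost 14·7·12 = 1176; cumulative 2850
Total: 2850 scalar multiplications.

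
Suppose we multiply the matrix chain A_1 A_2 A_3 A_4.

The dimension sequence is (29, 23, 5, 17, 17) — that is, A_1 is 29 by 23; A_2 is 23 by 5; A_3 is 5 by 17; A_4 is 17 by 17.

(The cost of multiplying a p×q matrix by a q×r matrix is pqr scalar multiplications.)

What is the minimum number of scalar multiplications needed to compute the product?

7245

Adjacent pairs: A_1A_2 = 29·23·5 = 3335; A_2A_3 = 23·5·17 = 1955; A_3A_4 = 5·17·17 = 1445.
Length 3: A_1..A_3: k=1: 0+1955+29·23·17=13294; k=2: 3335+0+29·5·17=5800 → min 5800 | A_2..A_4: k=2: 0+1445+23·5·17=3400; k=3: 1955+0+23·17·17=8602 → min 3400.
Length 4: A_1..A_4: k=1: 0+3400+29·23·17=14739; k=2: 3335+1445+29·5·17=7245; k=3: 5800+0+29·17·17=14181 → min 7245.
Optimal order: ((A_1 A_2) (A_3 A_4)) with cost 7245.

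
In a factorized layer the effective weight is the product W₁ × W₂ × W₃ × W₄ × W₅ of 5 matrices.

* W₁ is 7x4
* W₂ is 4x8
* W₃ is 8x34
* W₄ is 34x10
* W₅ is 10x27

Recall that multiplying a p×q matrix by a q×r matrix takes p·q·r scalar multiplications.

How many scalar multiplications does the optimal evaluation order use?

Adjacent pairs: W₁W₂ = 7·4·8 = 224; W₂W₃ = 4·8·34 = 1088; W₃W₄ = 8·34·10 = 2720; W₄W₅ = 34·10·27 = 9180.
Length 3: W₁..W₃: k=1: 0+1088+7·4·34=2040; k=2: 224+0+7·8·34=2128 → min 2040 | W₂..W₄: k=2: 0+2720+4·8·10=3040; k=3: 1088+0+4·34·10=2448 → min 2448 | W₃..W₅: k=3: 0+9180+8·34·27=16524; k=4: 2720+0+8·10·27=4880 → min 4880.
Length 4: W₁..W₄: k=1: 0+2448+7·4·10=2728; k=2: 224+2720+7·8·10=3504; k=3: 2040+0+7·34·10=4420 → min 2728 | W₂..W₅: k=2: 0+4880+4·8·27=5744; k=3: 1088+9180+4·34·27=13940; k=4: 2448+0+4·10·27=3528 → min 3528.
Length 5: W₁..W₅: k=1: 0+3528+7·4·27=4284; k=2: 224+4880+7·8·27=6616; k=3: 2040+9180+7·34·27=17646; k=4: 2728+0+7·10·27=4618 → min 4284.
Optimal order: (W₁ × (((W₂ × W₃) × W₄) × W₅)) with cost 4284.

4284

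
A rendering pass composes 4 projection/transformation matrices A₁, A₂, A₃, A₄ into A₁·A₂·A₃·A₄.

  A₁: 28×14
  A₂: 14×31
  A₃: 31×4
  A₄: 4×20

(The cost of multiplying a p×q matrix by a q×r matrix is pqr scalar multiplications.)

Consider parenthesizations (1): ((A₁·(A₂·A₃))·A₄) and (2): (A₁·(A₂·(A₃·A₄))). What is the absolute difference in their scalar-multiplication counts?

13456

Order (1) = ((A₁·(A₂·A₃))·A₄): (A₂·A₃): 14×31 by 31×4 → 14×4, cost 14·31·4 = 1736; (A₁·(A₂·A₃)): 28×14 by 14×4 → 28×4, cost 28·14·4 = 1568; cumulative 3304; ((A₁·(A₂·A₃))·A₄): 28×4 by 4×20 → 28×20, cost 28·4·20 = 2240; cumulative 5544. Total 5544.
Order (2) = (A₁·(A₂·(A₃·A₄))): (A₃·A₄): 31×4 by 4×20 → 31×20, cost 31·4·20 = 2480; (A₂·(A₃·A₄)): 14×31 by 31×20 → 14×20, cost 14·31·20 = 8680; cumulative 11160; (A₁·(A₂·(A₃·A₄))): 28×14 by 14×20 → 28×20, cost 28·14·20 = 7840; cumulative 19000. Total 19000.
Difference: |5544 − 19000| = 13456.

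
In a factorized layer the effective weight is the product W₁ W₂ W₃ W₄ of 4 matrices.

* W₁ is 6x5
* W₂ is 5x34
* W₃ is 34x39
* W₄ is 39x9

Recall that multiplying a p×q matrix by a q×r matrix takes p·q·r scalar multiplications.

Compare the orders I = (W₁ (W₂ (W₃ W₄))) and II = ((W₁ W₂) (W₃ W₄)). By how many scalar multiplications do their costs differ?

1056

Order I = (W₁ (W₂ (W₃ W₄))): (W₃ W₄): 34×39 by 39×9 → 34×9, cost 34·39·9 = 11934; (W₂ (W₃ W₄)): 5×34 by 34×9 → 5×9, cost 5·34·9 = 1530; cumulative 13464; (W₁ (W₂ (W₃ W₄))): 6×5 by 5×9 → 6×9, cost 6·5·9 = 270; cumulative 13734. Total 13734.
Order II = ((W₁ W₂) (W₃ W₄)): (W₁ W₂): 6×5 by 5×34 → 6×34, cost 6·5·34 = 1020; (W₃ W₄): 34×39 by 39×9 → 34×9, cost 34·39·9 = 11934; ((W₁ W₂) (W₃ W₄)): 6×34 by 34×9 → 6×9, cost 6·34·9 = 1836; cumulative 14790. Total 14790.
Difference: |13734 − 14790| = 1056.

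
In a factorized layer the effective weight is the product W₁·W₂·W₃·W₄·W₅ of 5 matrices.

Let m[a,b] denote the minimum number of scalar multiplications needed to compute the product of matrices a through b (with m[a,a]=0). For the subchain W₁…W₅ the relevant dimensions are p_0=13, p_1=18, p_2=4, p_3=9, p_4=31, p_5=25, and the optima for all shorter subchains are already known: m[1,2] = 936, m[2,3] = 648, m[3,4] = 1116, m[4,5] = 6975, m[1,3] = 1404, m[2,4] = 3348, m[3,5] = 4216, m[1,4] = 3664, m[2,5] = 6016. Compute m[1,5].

6452

m[1,5] = min over k∈[1,4] of m[1,k]+m[k+1,5]+p_{0}·p_k·p_{5}.
k=1: 0 + 6016 + 13·18·25 = 11866; k=2: 936 + 4216 + 13·4·25 = 6452; k=3: 1404 + 6975 + 13·9·25 = 11304; k=4: 3664 + 0 + 13·31·25 = 13739.
Minimum: 6452 at k=2.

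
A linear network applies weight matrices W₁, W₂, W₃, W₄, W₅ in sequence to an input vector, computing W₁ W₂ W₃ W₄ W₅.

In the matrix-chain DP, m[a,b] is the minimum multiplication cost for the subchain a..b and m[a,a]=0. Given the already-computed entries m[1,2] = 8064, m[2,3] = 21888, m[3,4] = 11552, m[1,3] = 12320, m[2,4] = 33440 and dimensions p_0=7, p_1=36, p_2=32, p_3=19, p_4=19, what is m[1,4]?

m[1,4] = min over k∈[1,3] of m[1,k]+m[k+1,4]+p_{0}·p_k·p_{4}.
k=1: 0 + 33440 + 7·36·19 = 38228; k=2: 8064 + 11552 + 7·32·19 = 23872; k=3: 12320 + 0 + 7·19·19 = 14847.
Minimum: 14847 at k=3.

14847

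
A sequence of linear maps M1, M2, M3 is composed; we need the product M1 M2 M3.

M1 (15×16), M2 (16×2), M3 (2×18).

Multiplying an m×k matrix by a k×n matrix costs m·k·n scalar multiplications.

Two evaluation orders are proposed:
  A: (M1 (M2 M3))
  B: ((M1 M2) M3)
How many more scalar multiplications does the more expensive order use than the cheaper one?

Order A = (M1 (M2 M3)): (M2 M3): 16×2 by 2×18 → 16×18, cost 16·2·18 = 576; (M1 (M2 M3)): 15×16 by 16×18 → 15×18, cost 15·16·18 = 4320; cumulative 4896. Total 4896.
Order B = ((M1 M2) M3): (M1 M2): 15×16 by 16×2 → 15×2, cost 15·16·2 = 480; ((M1 M2) M3): 15×2 by 2×18 → 15×18, cost 15·2·18 = 540; cumulative 1020. Total 1020.
Difference: |4896 − 1020| = 3876.

3876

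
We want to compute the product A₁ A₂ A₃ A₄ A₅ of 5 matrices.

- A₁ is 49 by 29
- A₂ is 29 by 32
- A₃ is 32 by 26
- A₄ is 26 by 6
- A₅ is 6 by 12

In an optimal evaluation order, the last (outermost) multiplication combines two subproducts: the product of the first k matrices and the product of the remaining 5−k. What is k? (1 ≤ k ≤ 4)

4

Adjacent pairs: A₁A₂ = 49·29·32 = 45472; A₂A₃ = 29·32·26 = 24128; A₃A₄ = 32·26·6 = 4992; A₄A₅ = 26·6·12 = 1872.
Length 3: A₁..A₃: k=1: 0+24128+49·29·26=61074; k=2: 45472+0+49·32·26=86240 → min 61074 | A₂..A₄: k=2: 0+4992+29·32·6=10560; k=3: 24128+0+29·26·6=28652 → min 10560 | A₃..A₅: k=3: 0+1872+32·26·12=11856; k=4: 4992+0+32·6·12=7296 → min 7296.
Length 4: A₁..A₄: k=1: 0+10560+49·29·6=19086; k=2: 45472+4992+49·32·6=59872; k=3: 61074+0+49·26·6=68718 → min 19086 | A₂..A₅: k=2: 0+7296+29·32·12=18432; k=3: 24128+1872+29·26·12=35048; k=4: 10560+0+29·6·12=12648 → min 12648.
Top-level splits: k=1: (A₁..A₁)·(A₂..A₅) → 0+12648+49·29·12 = 29700; k=2: (A₁..A₂)·(A₃..A₅) → 45472+7296+49·32·12 = 71584; k=3: (A₁..A₃)·(A₄..A₅) → 61074+1872+49·26·12 = 78234; k=4: (A₁..A₄)·(A₅..A₅) → 19086+0+49·6·12 = 22614.
Best split is after A₄, i.e. k = 4.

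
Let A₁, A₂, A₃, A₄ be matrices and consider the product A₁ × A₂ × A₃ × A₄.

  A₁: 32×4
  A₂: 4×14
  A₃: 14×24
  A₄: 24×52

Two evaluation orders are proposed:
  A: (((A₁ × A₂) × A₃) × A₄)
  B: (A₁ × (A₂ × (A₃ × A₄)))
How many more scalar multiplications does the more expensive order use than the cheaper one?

25440

Order A = (((A₁ × A₂) × A₃) × A₄): (A₁ × A₂): 32×4 by 4×14 → 32×14, cost 32·4·14 = 1792; ((A₁ × A₂) × A₃): 32×14 by 14×24 → 32×24, cost 32·14·24 = 10752; cumulative 12544; (((A₁ × A₂) × A₃) × A₄): 32×24 by 24×52 → 32×52, cost 32·24·52 = 39936; cumulative 52480. Total 52480.
Order B = (A₁ × (A₂ × (A₃ × A₄))): (A₃ × A₄): 14×24 by 24×52 → 14×52, cost 14·24·52 = 17472; (A₂ × (A₃ × A₄)): 4×14 by 14×52 → 4×52, cost 4·14·52 = 2912; cumulative 20384; (A₁ × (A₂ × (A₃ × A₄))): 32×4 by 4×52 → 32×52, cost 32·4·52 = 6656; cumulative 27040. Total 27040.
Difference: |52480 − 27040| = 25440.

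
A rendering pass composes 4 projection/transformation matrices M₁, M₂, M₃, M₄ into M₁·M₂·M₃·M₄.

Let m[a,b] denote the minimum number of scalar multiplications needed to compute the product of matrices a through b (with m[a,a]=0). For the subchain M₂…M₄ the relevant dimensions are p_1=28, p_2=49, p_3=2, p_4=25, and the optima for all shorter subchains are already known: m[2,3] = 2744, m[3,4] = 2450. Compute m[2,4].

m[2,4] = min over k∈[2,3] of m[2,k]+m[k+1,4]+p_{1}·p_k·p_{4}.
k=2: 0 + 2450 + 28·49·25 = 36750; k=3: 2744 + 0 + 28·2·25 = 4144.
Minimum: 4144 at k=3.

4144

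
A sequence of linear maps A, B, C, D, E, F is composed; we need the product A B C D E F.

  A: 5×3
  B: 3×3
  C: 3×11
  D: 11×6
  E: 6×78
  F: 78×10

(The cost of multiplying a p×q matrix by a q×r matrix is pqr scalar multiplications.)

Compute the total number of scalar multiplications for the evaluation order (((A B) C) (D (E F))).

(A B): 5×3 by 3×3 → 5×3, cost 5·3·3 = 45
((A B) C): 5×3 by 3×11 → 5×11, cost 5·3·11 = 165; cumulative 210
(E F): 6×78 by 78×10 → 6×10, cost 6·78·10 = 4680
(D (E F)): 11×6 by 6×10 → 11×10, cost 11·6·10 = 660; cumulative 5340
(((A B) C) (D (E F))): 5×11 by 11×10 → 5×10, cost 5·11·10 = 550; cumulative 6100
Total: 6100 scalar multiplications.

6100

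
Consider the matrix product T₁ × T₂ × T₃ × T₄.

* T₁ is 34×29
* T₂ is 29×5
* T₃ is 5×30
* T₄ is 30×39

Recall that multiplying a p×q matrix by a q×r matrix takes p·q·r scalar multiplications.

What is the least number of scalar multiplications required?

Adjacent pairs: T₁T₂ = 34·29·5 = 4930; T₂T₃ = 29·5·30 = 4350; T₃T₄ = 5·30·39 = 5850.
Length 3: T₁..T₃: k=1: 0+4350+34·29·30=33930; k=2: 4930+0+34·5·30=10030 → min 10030 | T₂..T₄: k=2: 0+5850+29·5·39=11505; k=3: 4350+0+29·30·39=38280 → min 11505.
Length 4: T₁..T₄: k=1: 0+11505+34·29·39=49959; k=2: 4930+5850+34·5·39=17410; k=3: 10030+0+34·30·39=49810 → min 17410.
Optimal order: ((T₁ × T₂) × (T₃ × T₄)) with cost 17410.

17410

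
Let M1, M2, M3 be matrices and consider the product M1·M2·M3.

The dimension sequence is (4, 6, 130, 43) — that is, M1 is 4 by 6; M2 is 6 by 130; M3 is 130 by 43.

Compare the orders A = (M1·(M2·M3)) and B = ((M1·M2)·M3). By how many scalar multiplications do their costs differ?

9092

Order A = (M1·(M2·M3)): (M2·M3): 6×130 by 130×43 → 6×43, cost 6·130·43 = 33540; (M1·(M2·M3)): 4×6 by 6×43 → 4×43, cost 4·6·43 = 1032; cumulative 34572. Total 34572.
Order B = ((M1·M2)·M3): (M1·M2): 4×6 by 6×130 → 4×130, cost 4·6·130 = 3120; ((M1·M2)·M3): 4×130 by 130×43 → 4×43, cost 4·130·43 = 22360; cumulative 25480. Total 25480.
Difference: |34572 − 25480| = 9092.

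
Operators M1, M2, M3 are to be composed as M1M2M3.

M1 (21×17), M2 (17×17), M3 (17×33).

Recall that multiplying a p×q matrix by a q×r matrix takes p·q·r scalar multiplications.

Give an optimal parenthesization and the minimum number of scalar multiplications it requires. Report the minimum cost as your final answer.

(M1(M2M3)): cost 21318.
((M1M2)M3): cost 17850.
Optimal: ((M1M2)M3) with cost 17850.

17850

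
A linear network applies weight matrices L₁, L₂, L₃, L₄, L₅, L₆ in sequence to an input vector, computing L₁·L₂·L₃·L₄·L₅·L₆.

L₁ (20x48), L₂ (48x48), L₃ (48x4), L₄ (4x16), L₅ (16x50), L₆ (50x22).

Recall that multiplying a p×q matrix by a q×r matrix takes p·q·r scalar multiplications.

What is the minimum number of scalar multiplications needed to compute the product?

Adjacent pairs: L₁L₂ = 20·48·48 = 46080; L₂L₃ = 48·48·4 = 9216; L₃L₄ = 48·4·16 = 3072; L₄L₅ = 4·16·50 = 3200; L₅L₆ = 16·50·22 = 17600.
Length 3: L₁..L₃: k=1: 0+9216+20·48·4=13056; k=2: 46080+0+20·48·4=49920 → min 13056 | L₂..L₄: k=2: 0+3072+48·48·16=39936; k=3: 9216+0+48·4·16=12288 → min 12288 | L₃..L₅: k=3: 0+3200+48·4·50=12800; k=4: 3072+0+48·16·50=41472 → min 12800 | L₄..L₆: k=4: 0+17600+4·16·22=19008; k=5: 3200+0+4·50·22=7600 → min 7600.
Length 4: L₁..L₄: k=1: 0+12288+20·48·16=27648; k=2: 46080+3072+20·48·16=64512; k=3: 13056+0+20·4·16=14336 → min 14336 | L₂..L₅: k=2: 0+12800+48·48·50=128000; k=3: 9216+3200+48·4·50=22016; k=4: 12288+0+48·16·50=50688 → min 22016 | L₃..L₆: k=3: 0+7600+48·4·22=11824; k=4: 3072+17600+48·16·22=37568; k=5: 12800+0+48·50·22=65600 → min 11824.
Length 5: L₁..L₅: k=1: 0+22016+20·48·50=70016; k=2: 46080+12800+20·48·50=106880; k=3: 13056+3200+20·4·50=20256; k=4: 14336+0+20·16·50=30336 → min 20256 | L₂..L₆: k=2: 0+11824+48·48·22=62512; k=3: 9216+7600+48·4·22=21040; k=4: 12288+17600+48·16·22=46784; k=5: 22016+0+48·50·22=74816 → min 21040.
Length 6: L₁..L₆: k=1: 0+21040+20·48·22=42160; k=2: 46080+11824+20·48·22=79024; k=3: 13056+7600+20·4·22=22416; k=4: 14336+17600+20·16·22=38976; k=5: 20256+0+20·50·22=42256 → min 22416.
Optimal order: ((L₁·(L₂·L₃))·((L₄·L₅)·L₆)) with cost 22416.

22416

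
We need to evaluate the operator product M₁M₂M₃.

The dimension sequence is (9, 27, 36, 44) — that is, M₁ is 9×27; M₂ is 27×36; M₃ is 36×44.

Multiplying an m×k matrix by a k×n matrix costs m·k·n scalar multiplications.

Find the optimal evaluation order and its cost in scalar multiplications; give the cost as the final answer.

23004

(M₁(M₂M₃)): cost 53460.
((M₁M₂)M₃): cost 23004.
Optimal: ((M₁M₂)M₃) with cost 23004.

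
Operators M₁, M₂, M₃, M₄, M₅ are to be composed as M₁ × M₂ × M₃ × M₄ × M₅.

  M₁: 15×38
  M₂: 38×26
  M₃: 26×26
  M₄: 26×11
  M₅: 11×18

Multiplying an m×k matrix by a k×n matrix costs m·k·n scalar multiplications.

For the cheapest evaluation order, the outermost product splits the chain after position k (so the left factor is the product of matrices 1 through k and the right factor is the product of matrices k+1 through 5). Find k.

4

Adjacent pairs: M₁M₂ = 15·38·26 = 14820; M₂M₃ = 38·26·26 = 25688; M₃M₄ = 26·26·11 = 7436; M₄M₅ = 26·11·18 = 5148.
Length 3: M₁..M₃: k=1: 0+25688+15·38·26=40508; k=2: 14820+0+15·26·26=24960 → min 24960 | M₂..M₄: k=2: 0+7436+38·26·11=18304; k=3: 25688+0+38·26·11=36556 → min 18304 | M₃..M₅: k=3: 0+5148+26·26·18=17316; k=4: 7436+0+26·11·18=12584 → min 12584.
Length 4: M₁..M₄: k=1: 0+18304+15·38·11=24574; k=2: 14820+7436+15·26·11=26546; k=3: 24960+0+15·26·11=29250 → min 24574 | M₂..M₅: k=2: 0+12584+38·26·18=30368; k=3: 25688+5148+38·26·18=48620; k=4: 18304+0+38·11·18=25828 → min 25828.
Top-level splits: k=1: (M₁..M₁)·(M₂..M₅) → 0+25828+15·38·18 = 36088; k=2: (M₁..M₂)·(M₃..M₅) → 14820+12584+15·26·18 = 34424; k=3: (M₁..M₃)·(M₄..M₅) → 24960+5148+15·26·18 = 37128; k=4: (M₁..M₄)·(M₅..M₅) → 24574+0+15·11·18 = 27544.
Best split is after M₄, i.e. k = 4.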